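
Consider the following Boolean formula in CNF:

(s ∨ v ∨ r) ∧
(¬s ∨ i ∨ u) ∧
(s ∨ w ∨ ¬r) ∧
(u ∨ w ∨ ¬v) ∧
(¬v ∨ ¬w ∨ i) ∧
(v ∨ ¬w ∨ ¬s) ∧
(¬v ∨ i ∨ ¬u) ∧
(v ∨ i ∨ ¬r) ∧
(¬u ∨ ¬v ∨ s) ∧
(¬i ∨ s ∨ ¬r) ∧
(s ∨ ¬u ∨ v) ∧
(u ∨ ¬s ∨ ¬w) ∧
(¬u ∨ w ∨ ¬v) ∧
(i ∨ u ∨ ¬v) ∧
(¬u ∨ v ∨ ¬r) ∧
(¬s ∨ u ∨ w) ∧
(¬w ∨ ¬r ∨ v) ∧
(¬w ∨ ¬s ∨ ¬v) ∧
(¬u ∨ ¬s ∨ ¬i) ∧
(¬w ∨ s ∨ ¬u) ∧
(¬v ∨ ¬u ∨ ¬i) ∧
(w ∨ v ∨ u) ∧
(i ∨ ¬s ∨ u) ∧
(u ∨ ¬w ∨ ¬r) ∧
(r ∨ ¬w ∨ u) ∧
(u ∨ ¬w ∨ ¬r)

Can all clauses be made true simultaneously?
Yes

Yes, the formula is satisfiable.

One satisfying assignment is: w=False, s=True, r=False, v=False, u=True, i=False

Verification: With this assignment, all 26 clauses evaluate to true.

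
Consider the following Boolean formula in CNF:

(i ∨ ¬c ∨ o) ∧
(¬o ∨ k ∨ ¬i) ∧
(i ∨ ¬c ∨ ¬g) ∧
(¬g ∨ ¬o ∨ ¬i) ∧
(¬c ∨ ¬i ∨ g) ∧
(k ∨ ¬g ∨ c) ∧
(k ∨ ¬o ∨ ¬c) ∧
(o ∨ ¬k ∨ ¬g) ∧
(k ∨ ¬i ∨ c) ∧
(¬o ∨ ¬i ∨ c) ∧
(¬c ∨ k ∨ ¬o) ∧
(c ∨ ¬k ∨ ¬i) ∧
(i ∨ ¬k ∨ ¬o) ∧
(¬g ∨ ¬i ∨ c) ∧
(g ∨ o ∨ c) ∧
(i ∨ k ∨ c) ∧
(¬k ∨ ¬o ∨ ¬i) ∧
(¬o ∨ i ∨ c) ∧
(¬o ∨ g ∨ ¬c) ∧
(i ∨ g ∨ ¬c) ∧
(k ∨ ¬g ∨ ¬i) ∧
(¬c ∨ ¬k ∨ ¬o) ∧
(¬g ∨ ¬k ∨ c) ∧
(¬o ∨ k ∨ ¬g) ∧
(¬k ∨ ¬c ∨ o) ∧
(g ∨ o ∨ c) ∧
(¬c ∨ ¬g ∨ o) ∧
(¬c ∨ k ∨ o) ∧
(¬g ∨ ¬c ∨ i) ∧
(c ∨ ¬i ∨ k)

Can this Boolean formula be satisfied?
No

No, the formula is not satisfiable.

No assignment of truth values to the variables can make all 30 clauses true simultaneously.

The formula is UNSAT (unsatisfiable).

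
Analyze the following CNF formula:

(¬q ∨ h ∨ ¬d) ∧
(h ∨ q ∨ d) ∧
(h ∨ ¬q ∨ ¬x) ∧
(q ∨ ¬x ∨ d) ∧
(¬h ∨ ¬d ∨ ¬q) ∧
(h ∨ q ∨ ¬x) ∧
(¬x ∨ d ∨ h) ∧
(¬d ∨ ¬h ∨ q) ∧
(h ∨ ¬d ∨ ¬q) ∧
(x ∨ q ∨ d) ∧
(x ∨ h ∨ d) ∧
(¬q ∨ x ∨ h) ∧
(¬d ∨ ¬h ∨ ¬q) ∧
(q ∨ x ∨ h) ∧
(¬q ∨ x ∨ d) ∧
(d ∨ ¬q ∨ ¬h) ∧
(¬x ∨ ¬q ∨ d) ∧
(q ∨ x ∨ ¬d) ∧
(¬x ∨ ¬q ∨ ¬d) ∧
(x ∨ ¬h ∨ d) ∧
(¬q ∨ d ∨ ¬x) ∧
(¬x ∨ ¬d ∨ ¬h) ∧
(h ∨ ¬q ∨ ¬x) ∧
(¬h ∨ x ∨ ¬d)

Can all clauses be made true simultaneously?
No

No, the formula is not satisfiable.

No assignment of truth values to the variables can make all 24 clauses true simultaneously.

The formula is UNSAT (unsatisfiable).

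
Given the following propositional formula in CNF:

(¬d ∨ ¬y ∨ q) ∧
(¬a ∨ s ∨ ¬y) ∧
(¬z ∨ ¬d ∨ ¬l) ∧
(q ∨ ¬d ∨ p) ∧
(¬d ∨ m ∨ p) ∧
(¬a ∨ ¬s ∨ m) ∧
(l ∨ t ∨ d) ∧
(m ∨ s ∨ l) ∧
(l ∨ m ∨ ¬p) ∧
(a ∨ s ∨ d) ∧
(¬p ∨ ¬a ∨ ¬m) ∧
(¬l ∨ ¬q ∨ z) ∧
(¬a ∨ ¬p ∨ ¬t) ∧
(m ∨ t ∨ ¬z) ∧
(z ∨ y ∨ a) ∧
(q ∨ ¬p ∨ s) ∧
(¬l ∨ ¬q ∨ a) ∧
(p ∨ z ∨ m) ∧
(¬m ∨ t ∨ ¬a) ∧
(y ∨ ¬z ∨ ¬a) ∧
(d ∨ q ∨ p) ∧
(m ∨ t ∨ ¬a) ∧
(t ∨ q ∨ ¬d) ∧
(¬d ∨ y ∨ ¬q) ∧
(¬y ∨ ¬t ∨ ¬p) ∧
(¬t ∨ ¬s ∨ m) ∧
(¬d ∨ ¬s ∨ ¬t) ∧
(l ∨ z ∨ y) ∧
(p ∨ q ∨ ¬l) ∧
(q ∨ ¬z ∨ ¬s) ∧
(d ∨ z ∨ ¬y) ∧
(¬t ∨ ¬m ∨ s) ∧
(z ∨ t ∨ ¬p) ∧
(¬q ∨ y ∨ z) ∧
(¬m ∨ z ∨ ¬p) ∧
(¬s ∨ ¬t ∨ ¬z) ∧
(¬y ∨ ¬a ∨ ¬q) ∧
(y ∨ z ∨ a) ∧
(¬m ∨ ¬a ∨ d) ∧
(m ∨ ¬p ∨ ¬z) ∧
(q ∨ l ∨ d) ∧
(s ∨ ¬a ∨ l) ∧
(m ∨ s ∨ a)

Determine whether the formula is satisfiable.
Yes

Yes, the formula is satisfiable.

One satisfying assignment is: s=False, z=False, y=True, m=True, t=False, p=False, d=True, q=True, l=False, a=False

Verification: With this assignment, all 43 clauses evaluate to true.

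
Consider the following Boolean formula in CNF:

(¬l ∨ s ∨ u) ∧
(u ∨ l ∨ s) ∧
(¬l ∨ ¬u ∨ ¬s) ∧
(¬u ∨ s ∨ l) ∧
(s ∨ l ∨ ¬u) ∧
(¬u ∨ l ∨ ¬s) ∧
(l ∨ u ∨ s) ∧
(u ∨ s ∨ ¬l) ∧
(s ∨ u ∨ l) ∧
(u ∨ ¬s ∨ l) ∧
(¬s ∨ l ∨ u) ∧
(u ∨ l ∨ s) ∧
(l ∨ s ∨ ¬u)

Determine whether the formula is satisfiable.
Yes

Yes, the formula is satisfiable.

One satisfying assignment is: s=True, l=True, u=False

Verification: With this assignment, all 13 clauses evaluate to true.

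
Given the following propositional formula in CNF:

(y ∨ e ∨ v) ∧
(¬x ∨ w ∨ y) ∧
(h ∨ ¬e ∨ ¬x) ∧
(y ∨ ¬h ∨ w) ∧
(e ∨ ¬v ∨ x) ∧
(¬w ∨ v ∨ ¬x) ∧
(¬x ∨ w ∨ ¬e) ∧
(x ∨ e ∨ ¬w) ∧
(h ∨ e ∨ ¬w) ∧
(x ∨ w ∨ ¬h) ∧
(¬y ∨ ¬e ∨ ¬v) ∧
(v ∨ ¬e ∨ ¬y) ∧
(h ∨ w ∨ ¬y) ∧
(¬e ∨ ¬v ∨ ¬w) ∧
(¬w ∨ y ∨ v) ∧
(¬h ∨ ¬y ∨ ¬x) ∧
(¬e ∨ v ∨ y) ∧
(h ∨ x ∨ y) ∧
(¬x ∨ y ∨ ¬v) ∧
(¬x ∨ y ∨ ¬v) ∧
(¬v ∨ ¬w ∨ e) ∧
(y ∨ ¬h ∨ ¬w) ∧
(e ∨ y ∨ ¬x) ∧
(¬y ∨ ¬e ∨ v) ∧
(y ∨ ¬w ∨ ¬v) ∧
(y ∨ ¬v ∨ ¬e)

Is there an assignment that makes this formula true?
No

No, the formula is not satisfiable.

No assignment of truth values to the variables can make all 26 clauses true simultaneously.

The formula is UNSAT (unsatisfiable).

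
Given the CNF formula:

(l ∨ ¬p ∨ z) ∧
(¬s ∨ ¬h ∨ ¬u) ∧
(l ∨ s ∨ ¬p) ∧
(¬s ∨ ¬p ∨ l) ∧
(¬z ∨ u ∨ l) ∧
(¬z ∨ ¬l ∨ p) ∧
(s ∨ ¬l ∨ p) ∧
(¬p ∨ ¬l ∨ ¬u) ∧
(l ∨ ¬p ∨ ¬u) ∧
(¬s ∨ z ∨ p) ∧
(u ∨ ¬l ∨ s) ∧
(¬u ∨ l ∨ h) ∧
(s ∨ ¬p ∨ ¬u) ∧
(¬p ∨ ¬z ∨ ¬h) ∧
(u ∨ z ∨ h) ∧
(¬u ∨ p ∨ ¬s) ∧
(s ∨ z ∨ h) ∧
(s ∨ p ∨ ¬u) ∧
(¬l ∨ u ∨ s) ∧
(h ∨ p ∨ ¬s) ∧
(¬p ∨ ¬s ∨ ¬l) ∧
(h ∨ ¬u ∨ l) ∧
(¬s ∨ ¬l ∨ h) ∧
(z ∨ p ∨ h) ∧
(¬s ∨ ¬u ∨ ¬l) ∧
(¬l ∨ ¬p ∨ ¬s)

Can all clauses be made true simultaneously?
Yes

Yes, the formula is satisfiable.

One satisfying assignment is: z=False, h=True, u=False, p=False, s=False, l=False

Verification: With this assignment, all 26 clauses evaluate to true.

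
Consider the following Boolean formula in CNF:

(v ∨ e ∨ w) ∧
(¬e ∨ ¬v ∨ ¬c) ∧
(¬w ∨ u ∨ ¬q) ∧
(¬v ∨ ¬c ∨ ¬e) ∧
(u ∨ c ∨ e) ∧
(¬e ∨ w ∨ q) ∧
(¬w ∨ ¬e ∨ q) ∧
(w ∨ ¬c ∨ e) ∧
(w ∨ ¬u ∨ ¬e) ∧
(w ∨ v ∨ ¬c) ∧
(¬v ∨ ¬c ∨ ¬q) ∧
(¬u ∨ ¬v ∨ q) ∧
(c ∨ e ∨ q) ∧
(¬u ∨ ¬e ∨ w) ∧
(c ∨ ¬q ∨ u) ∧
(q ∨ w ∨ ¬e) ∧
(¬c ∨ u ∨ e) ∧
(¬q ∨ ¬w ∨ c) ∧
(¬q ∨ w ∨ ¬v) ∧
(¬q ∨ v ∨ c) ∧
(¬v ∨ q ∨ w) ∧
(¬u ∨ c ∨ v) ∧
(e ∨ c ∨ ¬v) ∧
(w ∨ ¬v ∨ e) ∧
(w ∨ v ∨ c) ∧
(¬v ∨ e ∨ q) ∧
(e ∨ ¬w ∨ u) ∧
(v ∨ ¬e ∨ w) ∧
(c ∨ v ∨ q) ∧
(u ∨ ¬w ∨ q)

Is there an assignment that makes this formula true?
Yes

Yes, the formula is satisfiable.

One satisfying assignment is: v=False, u=True, q=False, e=False, w=True, c=True

Verification: With this assignment, all 30 clauses evaluate to true.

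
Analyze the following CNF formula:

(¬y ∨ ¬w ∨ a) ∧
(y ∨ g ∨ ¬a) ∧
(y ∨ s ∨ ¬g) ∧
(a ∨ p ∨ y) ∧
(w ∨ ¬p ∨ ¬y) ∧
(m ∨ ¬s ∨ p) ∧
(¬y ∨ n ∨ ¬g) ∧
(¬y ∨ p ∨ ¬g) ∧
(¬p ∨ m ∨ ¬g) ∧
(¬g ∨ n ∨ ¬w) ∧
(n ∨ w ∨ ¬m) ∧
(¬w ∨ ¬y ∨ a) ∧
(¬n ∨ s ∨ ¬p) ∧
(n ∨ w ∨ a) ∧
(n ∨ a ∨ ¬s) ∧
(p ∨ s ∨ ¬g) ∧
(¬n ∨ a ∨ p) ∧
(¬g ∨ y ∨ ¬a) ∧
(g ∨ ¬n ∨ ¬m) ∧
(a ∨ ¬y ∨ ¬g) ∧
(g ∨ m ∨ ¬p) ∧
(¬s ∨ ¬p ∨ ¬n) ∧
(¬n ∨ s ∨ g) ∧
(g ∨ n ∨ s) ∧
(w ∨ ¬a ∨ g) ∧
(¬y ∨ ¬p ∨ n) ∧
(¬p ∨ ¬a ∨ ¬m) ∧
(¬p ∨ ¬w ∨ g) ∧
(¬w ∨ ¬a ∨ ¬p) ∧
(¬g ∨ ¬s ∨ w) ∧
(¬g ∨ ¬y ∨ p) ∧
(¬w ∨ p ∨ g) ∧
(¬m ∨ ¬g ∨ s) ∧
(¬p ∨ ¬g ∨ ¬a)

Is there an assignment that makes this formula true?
No

No, the formula is not satisfiable.

No assignment of truth values to the variables can make all 34 clauses true simultaneously.

The formula is UNSAT (unsatisfiable).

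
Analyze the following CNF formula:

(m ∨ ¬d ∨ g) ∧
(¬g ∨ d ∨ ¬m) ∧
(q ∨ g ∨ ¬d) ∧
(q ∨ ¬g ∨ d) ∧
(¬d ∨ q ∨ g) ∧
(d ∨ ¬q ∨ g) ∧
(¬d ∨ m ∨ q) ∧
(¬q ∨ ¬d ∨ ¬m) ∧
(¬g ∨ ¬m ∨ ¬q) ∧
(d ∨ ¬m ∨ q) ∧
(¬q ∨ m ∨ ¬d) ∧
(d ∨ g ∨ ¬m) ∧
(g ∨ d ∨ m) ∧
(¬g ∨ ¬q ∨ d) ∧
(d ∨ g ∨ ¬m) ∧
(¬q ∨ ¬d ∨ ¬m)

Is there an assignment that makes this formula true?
Yes

Yes, the formula is satisfiable.

One satisfying assignment is: q=False, m=True, g=True, d=True

Verification: With this assignment, all 16 clauses evaluate to true.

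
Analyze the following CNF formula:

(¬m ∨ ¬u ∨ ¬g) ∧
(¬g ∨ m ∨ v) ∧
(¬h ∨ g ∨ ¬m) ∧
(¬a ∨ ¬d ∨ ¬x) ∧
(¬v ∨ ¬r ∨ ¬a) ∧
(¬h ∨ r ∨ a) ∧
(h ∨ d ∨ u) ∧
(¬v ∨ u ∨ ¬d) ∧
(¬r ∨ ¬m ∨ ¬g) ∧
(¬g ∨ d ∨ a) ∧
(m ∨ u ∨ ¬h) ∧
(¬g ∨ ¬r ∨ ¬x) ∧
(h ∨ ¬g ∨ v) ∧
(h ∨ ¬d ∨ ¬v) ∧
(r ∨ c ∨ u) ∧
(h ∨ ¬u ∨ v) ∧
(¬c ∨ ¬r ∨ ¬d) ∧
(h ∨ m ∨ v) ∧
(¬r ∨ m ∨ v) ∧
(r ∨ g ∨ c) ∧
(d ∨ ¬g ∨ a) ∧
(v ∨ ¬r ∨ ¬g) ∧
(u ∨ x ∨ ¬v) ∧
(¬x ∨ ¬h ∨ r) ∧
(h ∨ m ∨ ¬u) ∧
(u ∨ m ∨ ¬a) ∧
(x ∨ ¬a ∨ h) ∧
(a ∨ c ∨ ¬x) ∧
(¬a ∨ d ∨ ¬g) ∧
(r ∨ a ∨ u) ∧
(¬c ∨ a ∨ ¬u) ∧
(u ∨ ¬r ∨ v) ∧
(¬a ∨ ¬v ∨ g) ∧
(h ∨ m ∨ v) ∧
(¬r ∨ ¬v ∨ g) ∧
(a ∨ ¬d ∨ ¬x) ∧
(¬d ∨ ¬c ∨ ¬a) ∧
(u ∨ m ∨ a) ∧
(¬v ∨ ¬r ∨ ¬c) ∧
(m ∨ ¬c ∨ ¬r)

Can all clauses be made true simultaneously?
Yes

Yes, the formula is satisfiable.

One satisfying assignment is: m=False, h=True, u=True, c=False, d=True, g=True, x=False, r=False, a=True, v=True

Verification: With this assignment, all 40 clauses evaluate to true.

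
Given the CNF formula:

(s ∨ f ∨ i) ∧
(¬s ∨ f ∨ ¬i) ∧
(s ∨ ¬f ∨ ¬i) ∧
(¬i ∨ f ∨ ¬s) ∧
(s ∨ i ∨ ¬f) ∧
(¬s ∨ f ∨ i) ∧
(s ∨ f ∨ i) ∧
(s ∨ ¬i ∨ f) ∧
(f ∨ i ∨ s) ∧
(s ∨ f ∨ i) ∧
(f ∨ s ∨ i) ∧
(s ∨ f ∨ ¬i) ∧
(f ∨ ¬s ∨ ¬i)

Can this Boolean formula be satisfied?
Yes

Yes, the formula is satisfiable.

One satisfying assignment is: f=True, i=False, s=True

Verification: With this assignment, all 13 clauses evaluate to true.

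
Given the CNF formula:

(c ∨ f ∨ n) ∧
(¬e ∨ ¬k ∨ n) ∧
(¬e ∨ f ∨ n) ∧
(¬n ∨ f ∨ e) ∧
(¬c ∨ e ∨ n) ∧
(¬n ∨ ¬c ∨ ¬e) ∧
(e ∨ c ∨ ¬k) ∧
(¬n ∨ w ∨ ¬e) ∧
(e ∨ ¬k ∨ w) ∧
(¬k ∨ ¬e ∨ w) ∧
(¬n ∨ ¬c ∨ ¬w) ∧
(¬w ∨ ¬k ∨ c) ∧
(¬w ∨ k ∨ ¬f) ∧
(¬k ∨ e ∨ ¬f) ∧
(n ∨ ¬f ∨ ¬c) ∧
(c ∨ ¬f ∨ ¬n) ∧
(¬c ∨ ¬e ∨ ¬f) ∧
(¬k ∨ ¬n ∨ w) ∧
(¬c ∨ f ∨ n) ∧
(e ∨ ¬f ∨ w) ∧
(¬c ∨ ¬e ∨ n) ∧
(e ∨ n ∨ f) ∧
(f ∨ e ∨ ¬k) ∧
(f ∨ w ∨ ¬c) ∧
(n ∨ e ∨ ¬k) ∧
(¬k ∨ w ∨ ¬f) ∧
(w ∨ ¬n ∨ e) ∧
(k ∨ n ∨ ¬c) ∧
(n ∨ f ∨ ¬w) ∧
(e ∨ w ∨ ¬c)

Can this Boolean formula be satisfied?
Yes

Yes, the formula is satisfiable.

One satisfying assignment is: e=True, k=False, f=True, w=False, n=False, c=False

Verification: With this assignment, all 30 clauses evaluate to true.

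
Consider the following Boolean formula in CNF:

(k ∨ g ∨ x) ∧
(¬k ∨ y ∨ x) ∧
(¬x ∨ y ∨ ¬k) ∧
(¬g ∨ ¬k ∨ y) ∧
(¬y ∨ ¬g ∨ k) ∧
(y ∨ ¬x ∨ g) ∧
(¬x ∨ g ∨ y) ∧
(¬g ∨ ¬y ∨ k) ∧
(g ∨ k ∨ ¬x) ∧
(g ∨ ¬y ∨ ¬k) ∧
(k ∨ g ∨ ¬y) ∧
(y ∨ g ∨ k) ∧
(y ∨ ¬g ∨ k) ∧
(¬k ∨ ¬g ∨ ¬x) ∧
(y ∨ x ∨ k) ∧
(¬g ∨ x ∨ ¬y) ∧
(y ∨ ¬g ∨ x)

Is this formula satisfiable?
No

No, the formula is not satisfiable.

No assignment of truth values to the variables can make all 17 clauses true simultaneously.

The formula is UNSAT (unsatisfiable).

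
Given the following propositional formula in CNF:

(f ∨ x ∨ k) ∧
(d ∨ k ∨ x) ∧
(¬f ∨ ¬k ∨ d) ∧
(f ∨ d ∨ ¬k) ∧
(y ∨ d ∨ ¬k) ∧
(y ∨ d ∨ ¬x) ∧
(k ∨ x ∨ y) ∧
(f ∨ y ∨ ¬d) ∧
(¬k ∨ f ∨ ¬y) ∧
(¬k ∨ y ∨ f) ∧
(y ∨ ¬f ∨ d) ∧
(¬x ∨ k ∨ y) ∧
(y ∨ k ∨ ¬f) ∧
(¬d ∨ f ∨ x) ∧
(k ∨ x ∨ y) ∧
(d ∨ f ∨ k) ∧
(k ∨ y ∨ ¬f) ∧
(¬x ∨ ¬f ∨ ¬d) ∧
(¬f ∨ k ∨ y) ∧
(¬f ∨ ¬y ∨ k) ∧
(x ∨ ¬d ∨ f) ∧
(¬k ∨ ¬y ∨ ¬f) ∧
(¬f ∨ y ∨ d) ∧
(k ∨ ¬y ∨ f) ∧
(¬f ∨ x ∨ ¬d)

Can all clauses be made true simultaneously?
No

No, the formula is not satisfiable.

No assignment of truth values to the variables can make all 25 clauses true simultaneously.

The formula is UNSAT (unsatisfiable).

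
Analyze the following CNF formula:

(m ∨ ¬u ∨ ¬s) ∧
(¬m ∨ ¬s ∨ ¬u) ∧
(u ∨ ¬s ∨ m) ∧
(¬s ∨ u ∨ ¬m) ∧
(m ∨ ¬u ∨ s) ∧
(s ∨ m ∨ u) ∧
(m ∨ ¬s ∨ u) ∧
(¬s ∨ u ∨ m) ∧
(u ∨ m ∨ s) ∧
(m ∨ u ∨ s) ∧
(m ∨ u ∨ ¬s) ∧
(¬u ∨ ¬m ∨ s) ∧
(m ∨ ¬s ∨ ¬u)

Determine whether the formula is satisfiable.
Yes

Yes, the formula is satisfiable.

One satisfying assignment is: s=False, u=False, m=True

Verification: With this assignment, all 13 clauses evaluate to true.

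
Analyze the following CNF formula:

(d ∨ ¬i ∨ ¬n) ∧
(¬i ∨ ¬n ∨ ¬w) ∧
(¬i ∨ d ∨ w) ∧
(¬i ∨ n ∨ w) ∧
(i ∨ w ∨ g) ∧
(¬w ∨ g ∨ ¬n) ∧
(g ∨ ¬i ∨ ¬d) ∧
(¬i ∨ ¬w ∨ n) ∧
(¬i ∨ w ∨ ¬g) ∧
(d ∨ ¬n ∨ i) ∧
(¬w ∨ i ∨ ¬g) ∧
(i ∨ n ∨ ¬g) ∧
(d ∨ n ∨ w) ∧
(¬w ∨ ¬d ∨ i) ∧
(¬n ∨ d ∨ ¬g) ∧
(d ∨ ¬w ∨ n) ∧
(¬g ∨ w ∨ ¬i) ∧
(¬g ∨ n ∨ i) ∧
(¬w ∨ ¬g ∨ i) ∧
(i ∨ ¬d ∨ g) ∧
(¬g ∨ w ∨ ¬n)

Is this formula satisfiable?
No

No, the formula is not satisfiable.

No assignment of truth values to the variables can make all 21 clauses true simultaneously.

The formula is UNSAT (unsatisfiable).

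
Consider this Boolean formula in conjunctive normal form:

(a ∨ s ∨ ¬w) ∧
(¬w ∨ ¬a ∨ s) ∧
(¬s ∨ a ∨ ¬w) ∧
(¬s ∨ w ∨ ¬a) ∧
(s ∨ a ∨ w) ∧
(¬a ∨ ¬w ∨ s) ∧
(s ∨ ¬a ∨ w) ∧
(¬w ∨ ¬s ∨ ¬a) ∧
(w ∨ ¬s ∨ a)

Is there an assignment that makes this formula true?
No

No, the formula is not satisfiable.

No assignment of truth values to the variables can make all 9 clauses true simultaneously.

The formula is UNSAT (unsatisfiable).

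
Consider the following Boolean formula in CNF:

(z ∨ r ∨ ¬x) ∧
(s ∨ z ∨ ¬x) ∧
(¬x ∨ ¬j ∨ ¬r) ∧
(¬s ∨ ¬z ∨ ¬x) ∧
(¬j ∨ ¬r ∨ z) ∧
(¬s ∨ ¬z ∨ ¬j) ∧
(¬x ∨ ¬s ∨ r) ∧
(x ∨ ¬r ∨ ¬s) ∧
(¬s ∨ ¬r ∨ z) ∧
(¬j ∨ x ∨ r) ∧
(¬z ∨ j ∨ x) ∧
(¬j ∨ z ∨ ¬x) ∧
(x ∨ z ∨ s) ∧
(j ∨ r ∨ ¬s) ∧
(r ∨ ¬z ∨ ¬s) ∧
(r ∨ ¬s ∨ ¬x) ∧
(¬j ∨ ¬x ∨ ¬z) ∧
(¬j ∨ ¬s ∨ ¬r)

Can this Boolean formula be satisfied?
Yes

Yes, the formula is satisfiable.

One satisfying assignment is: j=True, x=False, r=True, s=False, z=True

Verification: With this assignment, all 18 clauses evaluate to true.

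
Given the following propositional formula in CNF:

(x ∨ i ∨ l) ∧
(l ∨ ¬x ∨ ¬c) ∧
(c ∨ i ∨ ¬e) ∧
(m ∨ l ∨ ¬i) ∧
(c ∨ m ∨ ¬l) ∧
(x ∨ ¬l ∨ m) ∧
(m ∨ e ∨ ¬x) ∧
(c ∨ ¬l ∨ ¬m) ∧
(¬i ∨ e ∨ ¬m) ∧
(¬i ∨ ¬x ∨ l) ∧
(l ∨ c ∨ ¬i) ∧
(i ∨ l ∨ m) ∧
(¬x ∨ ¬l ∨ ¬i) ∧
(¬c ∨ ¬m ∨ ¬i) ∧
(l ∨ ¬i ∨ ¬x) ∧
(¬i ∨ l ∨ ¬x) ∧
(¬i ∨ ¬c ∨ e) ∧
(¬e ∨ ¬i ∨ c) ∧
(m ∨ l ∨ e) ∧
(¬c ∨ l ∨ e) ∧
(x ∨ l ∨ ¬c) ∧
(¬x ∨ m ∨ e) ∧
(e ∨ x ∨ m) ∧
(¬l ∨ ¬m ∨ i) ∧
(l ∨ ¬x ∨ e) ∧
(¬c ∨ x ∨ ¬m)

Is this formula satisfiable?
Yes

Yes, the formula is satisfiable.

One satisfying assignment is: e=True, l=True, c=True, m=False, x=True, i=False

Verification: With this assignment, all 26 clauses evaluate to true.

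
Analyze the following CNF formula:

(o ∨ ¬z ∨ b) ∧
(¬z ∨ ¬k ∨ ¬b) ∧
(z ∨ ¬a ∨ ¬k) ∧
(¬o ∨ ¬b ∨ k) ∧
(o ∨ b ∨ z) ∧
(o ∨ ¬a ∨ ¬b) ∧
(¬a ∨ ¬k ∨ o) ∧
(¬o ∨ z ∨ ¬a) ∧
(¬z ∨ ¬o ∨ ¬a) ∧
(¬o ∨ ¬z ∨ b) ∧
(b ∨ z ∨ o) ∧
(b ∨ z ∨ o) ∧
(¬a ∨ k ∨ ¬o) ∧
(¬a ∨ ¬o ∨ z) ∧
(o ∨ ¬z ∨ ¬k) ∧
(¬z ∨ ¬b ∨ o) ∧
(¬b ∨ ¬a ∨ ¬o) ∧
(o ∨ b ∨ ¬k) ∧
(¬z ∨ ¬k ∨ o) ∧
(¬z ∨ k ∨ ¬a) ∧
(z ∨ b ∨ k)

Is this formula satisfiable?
Yes

Yes, the formula is satisfiable.

One satisfying assignment is: b=True, k=False, a=False, o=False, z=False

Verification: With this assignment, all 21 clauses evaluate to true.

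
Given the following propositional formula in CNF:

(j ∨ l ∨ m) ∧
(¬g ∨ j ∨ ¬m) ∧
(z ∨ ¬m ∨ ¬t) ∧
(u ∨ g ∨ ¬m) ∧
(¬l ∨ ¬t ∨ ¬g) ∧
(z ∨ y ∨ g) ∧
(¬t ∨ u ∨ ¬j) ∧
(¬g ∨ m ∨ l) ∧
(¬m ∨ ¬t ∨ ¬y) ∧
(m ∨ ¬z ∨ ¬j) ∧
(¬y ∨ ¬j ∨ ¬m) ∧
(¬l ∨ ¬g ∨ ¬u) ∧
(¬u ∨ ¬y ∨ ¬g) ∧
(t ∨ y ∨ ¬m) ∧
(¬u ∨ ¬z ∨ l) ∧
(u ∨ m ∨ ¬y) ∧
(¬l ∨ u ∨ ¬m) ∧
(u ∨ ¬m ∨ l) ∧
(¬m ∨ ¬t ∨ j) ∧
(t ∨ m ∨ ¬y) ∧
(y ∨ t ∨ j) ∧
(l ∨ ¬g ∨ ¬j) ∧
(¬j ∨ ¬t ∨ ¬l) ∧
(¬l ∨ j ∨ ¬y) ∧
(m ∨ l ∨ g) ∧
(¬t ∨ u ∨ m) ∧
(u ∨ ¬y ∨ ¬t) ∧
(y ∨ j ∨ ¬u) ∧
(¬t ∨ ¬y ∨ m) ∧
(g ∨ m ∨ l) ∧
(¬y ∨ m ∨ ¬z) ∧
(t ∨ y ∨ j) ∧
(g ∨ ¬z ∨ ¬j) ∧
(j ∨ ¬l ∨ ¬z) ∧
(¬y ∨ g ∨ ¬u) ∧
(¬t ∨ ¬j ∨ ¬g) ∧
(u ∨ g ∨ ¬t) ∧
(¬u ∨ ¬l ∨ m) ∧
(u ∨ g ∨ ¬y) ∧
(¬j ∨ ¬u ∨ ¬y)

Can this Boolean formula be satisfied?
Yes

Yes, the formula is satisfiable.

One satisfying assignment is: t=False, l=True, u=False, j=True, z=False, y=False, m=False, g=True

Verification: With this assignment, all 40 clauses evaluate to true.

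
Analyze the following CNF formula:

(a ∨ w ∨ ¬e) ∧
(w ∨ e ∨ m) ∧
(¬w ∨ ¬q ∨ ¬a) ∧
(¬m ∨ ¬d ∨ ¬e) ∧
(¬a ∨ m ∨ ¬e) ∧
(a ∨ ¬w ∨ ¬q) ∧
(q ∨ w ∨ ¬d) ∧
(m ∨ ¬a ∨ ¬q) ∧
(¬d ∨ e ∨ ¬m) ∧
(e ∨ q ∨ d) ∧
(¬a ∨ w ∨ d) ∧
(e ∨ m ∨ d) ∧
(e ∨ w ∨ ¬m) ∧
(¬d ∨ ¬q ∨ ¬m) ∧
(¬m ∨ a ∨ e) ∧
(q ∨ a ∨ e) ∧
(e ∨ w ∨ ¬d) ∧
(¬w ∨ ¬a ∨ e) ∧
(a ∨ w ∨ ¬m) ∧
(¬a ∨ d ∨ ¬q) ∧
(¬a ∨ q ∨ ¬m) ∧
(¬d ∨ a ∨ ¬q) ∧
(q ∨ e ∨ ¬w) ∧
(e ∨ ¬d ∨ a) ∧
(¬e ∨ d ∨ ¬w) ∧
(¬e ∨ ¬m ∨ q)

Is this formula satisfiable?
Yes

Yes, the formula is satisfiable.

One satisfying assignment is: a=False, m=False, d=True, w=True, e=True, q=False

Verification: With this assignment, all 26 clauses evaluate to true.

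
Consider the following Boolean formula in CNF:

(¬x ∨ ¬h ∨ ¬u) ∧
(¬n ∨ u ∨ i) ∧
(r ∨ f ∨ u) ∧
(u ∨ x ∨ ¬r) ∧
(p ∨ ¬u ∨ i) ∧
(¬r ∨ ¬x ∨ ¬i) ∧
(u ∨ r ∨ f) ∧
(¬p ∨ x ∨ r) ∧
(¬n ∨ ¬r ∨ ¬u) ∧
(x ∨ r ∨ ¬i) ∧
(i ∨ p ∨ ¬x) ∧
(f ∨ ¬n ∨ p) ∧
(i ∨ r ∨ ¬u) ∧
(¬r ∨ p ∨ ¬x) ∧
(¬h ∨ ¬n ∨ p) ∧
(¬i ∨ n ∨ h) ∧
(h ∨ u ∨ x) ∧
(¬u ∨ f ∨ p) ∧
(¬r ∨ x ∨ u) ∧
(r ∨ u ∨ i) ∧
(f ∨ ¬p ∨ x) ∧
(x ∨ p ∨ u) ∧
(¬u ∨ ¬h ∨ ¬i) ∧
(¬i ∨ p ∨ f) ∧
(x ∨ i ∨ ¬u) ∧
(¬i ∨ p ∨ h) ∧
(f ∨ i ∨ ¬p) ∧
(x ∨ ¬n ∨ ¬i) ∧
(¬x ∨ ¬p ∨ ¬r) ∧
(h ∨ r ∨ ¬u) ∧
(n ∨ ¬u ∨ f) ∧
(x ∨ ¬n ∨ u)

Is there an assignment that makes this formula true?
Yes

Yes, the formula is satisfiable.

One satisfying assignment is: h=False, i=True, p=True, f=True, n=True, r=False, x=True, u=False

Verification: With this assignment, all 32 clauses evaluate to true.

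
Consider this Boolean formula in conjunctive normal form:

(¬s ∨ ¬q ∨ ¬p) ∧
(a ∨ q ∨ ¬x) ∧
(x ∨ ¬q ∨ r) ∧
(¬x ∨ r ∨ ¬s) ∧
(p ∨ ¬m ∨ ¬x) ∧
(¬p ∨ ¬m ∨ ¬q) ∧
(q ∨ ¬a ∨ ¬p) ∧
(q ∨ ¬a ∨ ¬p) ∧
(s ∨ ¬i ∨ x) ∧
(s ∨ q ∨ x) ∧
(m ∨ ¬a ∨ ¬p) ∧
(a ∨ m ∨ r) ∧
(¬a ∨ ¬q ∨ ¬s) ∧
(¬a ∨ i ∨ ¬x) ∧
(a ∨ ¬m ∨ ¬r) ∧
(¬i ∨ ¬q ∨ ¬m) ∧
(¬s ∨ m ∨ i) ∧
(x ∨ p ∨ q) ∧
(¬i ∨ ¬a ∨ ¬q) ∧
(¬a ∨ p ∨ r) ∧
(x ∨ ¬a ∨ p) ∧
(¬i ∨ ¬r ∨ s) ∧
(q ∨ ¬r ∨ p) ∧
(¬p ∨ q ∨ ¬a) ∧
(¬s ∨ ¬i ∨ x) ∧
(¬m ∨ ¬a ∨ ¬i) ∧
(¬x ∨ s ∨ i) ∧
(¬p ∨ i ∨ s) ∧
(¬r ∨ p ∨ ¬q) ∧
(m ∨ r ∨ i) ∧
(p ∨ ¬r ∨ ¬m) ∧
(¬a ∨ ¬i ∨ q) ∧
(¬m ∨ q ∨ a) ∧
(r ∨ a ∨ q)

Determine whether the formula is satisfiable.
No

No, the formula is not satisfiable.

No assignment of truth values to the variables can make all 34 clauses true simultaneously.

The formula is UNSAT (unsatisfiable).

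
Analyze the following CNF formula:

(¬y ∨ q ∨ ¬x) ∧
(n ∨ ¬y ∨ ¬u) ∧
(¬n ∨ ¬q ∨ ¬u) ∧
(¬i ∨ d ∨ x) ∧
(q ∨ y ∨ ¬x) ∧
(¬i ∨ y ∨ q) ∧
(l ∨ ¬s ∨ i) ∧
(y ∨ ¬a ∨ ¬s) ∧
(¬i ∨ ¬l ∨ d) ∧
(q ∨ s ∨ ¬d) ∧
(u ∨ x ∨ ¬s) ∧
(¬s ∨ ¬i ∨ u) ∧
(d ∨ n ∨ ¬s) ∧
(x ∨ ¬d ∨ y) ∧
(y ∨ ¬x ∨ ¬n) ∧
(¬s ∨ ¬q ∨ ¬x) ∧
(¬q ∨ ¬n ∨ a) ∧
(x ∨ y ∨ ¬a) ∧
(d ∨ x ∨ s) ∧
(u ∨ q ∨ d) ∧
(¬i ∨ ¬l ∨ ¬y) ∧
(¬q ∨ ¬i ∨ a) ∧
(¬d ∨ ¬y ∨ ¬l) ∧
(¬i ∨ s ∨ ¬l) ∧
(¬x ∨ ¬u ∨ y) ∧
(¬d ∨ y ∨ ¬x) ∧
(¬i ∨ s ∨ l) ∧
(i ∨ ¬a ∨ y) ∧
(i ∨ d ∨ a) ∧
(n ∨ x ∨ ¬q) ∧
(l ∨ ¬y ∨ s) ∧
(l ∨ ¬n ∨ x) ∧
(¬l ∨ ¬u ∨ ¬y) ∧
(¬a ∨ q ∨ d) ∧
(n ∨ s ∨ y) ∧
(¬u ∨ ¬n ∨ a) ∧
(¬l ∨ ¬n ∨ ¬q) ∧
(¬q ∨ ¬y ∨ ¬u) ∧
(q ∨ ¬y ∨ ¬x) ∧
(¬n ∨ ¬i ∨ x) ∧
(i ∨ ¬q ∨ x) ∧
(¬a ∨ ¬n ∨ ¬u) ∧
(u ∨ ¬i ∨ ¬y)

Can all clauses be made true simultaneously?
Yes

Yes, the formula is satisfiable.

One satisfying assignment is: n=False, x=True, l=True, u=False, q=True, s=False, y=True, d=False, i=False, a=True

Verification: With this assignment, all 43 clauses evaluate to true.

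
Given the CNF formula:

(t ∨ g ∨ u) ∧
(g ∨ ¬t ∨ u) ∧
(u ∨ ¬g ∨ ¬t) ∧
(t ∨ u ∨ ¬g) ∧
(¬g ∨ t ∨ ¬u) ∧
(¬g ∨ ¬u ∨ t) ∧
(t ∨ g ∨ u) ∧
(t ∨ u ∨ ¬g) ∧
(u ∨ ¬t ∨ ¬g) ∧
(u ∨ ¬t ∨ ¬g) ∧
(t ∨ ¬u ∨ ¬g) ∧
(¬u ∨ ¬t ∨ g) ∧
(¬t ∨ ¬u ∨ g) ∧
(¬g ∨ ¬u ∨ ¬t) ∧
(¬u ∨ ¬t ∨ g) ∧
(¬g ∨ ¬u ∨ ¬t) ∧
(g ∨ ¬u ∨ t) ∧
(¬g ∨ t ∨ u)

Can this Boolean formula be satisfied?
No

No, the formula is not satisfiable.

No assignment of truth values to the variables can make all 18 clauses true simultaneously.

The formula is UNSAT (unsatisfiable).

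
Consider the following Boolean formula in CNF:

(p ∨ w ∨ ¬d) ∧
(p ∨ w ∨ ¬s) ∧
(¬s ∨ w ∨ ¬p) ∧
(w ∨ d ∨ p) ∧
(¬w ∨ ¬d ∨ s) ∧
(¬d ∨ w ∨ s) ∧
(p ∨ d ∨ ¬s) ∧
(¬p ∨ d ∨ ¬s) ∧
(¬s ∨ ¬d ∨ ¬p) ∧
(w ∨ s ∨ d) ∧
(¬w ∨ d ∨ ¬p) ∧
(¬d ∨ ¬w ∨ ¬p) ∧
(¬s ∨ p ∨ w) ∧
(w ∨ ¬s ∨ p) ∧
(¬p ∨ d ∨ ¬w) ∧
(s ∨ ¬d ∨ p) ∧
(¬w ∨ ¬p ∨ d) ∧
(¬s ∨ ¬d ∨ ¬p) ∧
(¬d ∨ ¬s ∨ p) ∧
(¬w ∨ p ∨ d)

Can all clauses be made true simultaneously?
No

No, the formula is not satisfiable.

No assignment of truth values to the variables can make all 20 clauses true simultaneously.

The formula is UNSAT (unsatisfiable).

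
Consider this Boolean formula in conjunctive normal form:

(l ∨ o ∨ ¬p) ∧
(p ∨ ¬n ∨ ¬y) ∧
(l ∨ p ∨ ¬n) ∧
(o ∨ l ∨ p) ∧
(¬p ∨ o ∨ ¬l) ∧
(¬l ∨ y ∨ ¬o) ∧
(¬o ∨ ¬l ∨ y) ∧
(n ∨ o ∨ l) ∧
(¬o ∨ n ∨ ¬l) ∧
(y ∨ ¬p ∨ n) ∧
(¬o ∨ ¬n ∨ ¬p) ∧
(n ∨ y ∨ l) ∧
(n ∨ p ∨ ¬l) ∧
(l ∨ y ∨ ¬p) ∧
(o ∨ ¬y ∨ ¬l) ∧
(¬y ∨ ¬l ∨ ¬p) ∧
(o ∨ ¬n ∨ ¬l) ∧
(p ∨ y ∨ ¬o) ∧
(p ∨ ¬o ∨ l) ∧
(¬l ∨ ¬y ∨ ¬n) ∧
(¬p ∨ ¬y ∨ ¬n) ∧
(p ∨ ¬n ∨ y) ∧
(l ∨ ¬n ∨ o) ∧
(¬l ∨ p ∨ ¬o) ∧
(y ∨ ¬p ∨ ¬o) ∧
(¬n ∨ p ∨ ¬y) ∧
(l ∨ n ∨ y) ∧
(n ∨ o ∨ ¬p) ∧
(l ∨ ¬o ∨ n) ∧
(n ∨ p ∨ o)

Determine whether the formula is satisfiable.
No

No, the formula is not satisfiable.

No assignment of truth values to the variables can make all 30 clauses true simultaneously.

The formula is UNSAT (unsatisfiable).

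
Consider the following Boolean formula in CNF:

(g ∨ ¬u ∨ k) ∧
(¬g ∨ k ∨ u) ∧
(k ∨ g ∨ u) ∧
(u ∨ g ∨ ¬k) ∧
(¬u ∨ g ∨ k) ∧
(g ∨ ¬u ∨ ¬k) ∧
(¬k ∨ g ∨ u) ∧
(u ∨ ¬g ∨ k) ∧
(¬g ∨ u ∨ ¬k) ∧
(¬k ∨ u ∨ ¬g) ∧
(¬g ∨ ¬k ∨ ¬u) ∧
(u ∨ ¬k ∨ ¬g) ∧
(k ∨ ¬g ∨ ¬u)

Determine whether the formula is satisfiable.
No

No, the formula is not satisfiable.

No assignment of truth values to the variables can make all 13 clauses true simultaneously.

The formula is UNSAT (unsatisfiable).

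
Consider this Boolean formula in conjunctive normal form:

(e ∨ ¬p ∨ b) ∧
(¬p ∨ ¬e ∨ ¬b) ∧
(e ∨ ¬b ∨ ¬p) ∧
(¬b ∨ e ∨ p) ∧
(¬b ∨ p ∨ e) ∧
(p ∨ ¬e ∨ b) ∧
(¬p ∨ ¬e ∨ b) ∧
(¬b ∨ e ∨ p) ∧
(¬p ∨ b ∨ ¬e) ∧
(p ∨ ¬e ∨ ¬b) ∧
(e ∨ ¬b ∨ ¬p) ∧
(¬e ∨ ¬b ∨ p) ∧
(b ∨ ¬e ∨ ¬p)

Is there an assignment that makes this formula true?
Yes

Yes, the formula is satisfiable.

One satisfying assignment is: e=False, p=False, b=False

Verification: With this assignment, all 13 clauses evaluate to true.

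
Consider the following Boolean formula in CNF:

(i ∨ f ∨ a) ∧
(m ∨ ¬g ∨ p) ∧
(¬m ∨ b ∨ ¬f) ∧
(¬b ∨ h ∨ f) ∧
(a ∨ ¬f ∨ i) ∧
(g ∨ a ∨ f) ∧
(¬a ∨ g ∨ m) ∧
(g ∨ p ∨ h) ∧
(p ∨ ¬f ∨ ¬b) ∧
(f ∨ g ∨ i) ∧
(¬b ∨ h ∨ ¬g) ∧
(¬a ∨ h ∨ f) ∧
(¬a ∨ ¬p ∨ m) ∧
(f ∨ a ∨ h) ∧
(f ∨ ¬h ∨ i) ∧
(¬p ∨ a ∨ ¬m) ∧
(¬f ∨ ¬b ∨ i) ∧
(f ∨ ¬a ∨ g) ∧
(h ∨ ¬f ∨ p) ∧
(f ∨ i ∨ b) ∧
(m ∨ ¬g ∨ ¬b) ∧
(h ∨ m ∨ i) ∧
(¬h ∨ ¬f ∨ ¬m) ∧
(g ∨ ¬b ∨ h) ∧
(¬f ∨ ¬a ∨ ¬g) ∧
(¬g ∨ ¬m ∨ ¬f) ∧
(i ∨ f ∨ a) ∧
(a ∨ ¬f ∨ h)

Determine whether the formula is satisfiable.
Yes

Yes, the formula is satisfiable.

One satisfying assignment is: h=True, g=True, p=False, f=False, m=True, b=True, i=True, a=True

Verification: With this assignment, all 28 clauses evaluate to true.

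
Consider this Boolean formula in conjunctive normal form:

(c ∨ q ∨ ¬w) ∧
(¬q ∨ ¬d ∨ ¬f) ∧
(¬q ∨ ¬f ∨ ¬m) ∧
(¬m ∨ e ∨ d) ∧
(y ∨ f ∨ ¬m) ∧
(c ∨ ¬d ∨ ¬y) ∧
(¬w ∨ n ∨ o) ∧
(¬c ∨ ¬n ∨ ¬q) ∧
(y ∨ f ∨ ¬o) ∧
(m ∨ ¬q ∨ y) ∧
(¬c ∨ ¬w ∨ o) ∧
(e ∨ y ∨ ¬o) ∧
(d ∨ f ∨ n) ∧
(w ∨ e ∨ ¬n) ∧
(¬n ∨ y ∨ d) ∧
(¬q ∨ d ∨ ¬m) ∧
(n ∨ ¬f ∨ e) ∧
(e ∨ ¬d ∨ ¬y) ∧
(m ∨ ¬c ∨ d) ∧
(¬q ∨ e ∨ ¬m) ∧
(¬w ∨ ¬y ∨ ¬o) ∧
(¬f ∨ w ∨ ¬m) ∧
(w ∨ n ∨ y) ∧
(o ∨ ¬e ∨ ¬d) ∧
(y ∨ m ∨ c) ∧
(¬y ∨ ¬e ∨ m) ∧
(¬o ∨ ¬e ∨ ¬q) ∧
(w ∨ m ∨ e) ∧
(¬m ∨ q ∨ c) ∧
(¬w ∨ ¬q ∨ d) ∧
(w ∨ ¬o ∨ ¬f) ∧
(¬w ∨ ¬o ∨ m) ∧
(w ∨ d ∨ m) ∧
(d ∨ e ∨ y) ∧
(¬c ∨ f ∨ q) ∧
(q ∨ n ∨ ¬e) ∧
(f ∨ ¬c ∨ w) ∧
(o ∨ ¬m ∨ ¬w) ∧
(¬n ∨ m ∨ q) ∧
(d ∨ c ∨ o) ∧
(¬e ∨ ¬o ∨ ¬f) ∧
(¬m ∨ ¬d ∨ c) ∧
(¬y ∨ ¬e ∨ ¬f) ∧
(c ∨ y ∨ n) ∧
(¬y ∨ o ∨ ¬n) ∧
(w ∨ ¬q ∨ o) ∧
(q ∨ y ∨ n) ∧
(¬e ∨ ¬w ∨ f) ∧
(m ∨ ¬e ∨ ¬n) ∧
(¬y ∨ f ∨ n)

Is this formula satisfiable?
No

No, the formula is not satisfiable.

No assignment of truth values to the variables can make all 50 clauses true simultaneously.

The formula is UNSAT (unsatisfiable).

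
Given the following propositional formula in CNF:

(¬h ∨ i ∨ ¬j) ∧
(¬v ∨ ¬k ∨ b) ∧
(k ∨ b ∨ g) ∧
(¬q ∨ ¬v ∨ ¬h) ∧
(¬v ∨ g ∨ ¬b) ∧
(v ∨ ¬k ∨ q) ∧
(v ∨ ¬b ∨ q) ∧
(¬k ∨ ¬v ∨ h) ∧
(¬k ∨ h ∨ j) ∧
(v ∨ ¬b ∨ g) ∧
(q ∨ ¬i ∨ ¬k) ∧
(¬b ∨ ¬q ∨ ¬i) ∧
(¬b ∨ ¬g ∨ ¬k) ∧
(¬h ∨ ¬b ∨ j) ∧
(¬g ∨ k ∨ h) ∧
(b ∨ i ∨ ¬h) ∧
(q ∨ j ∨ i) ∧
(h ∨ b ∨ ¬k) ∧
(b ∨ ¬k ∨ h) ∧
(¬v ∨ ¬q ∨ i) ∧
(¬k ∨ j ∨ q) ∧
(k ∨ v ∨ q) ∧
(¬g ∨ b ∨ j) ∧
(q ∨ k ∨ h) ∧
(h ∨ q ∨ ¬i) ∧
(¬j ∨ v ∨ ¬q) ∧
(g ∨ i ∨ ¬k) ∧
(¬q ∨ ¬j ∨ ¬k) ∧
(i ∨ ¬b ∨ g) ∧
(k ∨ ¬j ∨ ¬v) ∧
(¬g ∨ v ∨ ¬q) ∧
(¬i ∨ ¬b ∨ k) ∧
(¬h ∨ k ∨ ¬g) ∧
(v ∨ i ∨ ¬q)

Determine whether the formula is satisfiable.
Yes

Yes, the formula is satisfiable.

One satisfying assignment is: k=True, g=False, b=False, i=True, j=False, q=True, h=True, v=False

Verification: With this assignment, all 34 clauses evaluate to true.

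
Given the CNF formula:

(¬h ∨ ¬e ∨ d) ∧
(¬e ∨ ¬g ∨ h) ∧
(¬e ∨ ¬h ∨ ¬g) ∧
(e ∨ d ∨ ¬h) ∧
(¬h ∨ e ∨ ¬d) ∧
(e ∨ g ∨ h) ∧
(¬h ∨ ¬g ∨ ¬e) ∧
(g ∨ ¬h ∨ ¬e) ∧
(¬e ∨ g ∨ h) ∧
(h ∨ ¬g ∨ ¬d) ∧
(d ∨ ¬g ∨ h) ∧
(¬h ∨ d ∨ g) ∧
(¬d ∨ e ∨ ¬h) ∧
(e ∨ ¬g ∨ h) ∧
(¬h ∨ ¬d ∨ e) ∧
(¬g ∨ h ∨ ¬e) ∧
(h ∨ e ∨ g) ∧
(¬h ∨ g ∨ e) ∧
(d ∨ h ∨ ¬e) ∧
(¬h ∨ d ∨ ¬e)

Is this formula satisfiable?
No

No, the formula is not satisfiable.

No assignment of truth values to the variables can make all 20 clauses true simultaneously.

The formula is UNSAT (unsatisfiable).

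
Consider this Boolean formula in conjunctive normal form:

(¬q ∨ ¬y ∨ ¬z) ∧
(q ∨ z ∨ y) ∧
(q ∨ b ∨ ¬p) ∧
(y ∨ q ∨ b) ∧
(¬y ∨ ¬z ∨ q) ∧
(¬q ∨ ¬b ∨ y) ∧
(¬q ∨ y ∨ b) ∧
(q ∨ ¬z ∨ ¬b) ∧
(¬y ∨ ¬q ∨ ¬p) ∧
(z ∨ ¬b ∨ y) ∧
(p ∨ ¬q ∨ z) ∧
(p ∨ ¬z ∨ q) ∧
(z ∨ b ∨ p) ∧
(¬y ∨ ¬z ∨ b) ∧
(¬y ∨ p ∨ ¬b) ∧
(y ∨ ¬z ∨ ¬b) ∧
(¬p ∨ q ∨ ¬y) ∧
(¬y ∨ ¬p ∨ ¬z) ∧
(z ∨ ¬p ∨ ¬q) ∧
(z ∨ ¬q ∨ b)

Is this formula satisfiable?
No

No, the formula is not satisfiable.

No assignment of truth values to the variables can make all 20 clauses true simultaneously.

The formula is UNSAT (unsatisfiable).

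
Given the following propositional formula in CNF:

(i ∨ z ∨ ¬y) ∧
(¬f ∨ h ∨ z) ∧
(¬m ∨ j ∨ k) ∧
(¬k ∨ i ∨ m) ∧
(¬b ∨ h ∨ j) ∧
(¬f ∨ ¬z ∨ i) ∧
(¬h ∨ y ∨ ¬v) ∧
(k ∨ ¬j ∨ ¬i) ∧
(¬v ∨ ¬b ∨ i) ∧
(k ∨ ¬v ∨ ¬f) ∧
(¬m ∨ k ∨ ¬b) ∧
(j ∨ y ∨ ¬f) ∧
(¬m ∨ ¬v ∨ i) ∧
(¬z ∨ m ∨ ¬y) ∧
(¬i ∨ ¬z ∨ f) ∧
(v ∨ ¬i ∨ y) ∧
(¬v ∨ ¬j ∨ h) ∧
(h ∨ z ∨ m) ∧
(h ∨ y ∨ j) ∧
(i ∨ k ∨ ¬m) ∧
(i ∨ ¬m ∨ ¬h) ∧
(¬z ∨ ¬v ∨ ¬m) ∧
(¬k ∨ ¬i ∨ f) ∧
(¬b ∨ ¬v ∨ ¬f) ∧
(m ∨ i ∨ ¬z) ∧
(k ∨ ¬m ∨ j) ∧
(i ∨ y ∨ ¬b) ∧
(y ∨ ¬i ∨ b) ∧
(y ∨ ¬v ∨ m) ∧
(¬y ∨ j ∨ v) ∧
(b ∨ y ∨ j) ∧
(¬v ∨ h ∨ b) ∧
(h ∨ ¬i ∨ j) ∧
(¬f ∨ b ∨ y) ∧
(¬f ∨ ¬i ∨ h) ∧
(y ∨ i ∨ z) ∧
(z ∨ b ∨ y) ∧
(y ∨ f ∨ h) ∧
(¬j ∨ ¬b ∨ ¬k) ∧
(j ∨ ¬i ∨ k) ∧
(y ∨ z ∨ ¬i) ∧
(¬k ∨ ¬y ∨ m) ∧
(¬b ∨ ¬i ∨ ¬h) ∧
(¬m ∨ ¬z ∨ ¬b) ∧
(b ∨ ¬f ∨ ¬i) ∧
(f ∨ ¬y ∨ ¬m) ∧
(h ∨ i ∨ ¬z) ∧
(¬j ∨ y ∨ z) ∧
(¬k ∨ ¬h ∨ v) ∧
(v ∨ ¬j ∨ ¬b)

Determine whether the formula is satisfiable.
No

No, the formula is not satisfiable.

No assignment of truth values to the variables can make all 50 clauses true simultaneously.

The formula is UNSAT (unsatisfiable).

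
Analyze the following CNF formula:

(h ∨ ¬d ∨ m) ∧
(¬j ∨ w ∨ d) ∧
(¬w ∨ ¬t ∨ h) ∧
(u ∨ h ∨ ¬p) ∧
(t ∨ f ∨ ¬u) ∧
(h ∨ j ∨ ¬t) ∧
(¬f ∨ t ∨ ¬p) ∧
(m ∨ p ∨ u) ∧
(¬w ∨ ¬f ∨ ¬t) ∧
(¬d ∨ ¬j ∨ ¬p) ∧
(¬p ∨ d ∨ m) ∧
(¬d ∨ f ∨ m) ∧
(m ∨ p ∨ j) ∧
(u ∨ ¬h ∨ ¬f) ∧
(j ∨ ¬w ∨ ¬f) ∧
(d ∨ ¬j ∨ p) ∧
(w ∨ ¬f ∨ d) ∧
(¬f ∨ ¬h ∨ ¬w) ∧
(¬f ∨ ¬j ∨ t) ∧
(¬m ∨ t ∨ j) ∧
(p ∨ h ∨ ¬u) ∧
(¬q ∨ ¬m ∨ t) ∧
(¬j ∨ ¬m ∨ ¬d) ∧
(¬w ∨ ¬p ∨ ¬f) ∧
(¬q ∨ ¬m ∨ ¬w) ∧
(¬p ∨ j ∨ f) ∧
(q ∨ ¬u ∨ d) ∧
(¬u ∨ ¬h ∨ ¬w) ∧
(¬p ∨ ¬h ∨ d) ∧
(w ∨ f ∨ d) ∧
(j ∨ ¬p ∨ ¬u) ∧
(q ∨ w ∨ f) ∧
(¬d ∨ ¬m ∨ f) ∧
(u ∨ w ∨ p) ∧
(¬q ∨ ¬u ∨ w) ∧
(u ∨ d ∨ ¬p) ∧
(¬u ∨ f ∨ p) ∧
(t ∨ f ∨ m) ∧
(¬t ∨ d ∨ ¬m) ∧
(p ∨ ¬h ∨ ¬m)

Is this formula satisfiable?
Yes

Yes, the formula is satisfiable.

One satisfying assignment is: d=True, j=True, q=False, p=False, t=True, h=True, m=False, u=True, w=False, f=True

Verification: With this assignment, all 40 clauses evaluate to true.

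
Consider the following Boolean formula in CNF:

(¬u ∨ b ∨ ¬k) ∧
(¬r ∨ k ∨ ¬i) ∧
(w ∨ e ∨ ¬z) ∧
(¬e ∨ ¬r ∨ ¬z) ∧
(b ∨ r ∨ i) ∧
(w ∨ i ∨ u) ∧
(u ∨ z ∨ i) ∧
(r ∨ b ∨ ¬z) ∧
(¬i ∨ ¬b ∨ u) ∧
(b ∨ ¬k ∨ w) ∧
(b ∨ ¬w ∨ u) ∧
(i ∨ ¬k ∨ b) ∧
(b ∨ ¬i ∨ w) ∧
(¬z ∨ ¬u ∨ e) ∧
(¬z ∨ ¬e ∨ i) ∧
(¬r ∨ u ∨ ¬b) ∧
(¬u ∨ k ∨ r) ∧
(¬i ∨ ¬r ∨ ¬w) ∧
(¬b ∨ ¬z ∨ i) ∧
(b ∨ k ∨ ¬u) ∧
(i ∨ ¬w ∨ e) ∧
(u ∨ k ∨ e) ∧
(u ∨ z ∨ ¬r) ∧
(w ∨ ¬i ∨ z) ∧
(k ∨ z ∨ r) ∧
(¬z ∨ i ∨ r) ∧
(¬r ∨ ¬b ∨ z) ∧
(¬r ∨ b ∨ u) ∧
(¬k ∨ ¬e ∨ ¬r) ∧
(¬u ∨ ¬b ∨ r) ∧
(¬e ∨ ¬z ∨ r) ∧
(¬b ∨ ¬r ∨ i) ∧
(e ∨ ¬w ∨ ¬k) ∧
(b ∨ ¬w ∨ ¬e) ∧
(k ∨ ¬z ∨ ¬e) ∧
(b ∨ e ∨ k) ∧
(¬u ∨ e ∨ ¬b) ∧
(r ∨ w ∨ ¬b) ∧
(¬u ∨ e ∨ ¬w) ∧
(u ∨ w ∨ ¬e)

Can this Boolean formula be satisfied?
No

No, the formula is not satisfiable.

No assignment of truth values to the variables can make all 40 clauses true simultaneously.

The formula is UNSAT (unsatisfiable).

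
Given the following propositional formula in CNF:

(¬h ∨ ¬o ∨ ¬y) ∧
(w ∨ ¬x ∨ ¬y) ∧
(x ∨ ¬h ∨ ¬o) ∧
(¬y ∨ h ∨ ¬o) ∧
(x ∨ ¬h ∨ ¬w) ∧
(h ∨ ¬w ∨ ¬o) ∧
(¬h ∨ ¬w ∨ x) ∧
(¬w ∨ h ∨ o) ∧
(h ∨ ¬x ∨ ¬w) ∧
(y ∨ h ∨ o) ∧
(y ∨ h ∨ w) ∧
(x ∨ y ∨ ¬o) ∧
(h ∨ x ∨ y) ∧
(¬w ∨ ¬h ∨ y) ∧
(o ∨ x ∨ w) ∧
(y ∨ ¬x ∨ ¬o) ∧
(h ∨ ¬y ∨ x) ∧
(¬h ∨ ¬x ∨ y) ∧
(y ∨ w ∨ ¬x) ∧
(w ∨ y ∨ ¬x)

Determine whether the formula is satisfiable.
Yes

Yes, the formula is satisfiable.

One satisfying assignment is: o=False, w=True, x=True, y=True, h=True

Verification: With this assignment, all 20 clauses evaluate to true.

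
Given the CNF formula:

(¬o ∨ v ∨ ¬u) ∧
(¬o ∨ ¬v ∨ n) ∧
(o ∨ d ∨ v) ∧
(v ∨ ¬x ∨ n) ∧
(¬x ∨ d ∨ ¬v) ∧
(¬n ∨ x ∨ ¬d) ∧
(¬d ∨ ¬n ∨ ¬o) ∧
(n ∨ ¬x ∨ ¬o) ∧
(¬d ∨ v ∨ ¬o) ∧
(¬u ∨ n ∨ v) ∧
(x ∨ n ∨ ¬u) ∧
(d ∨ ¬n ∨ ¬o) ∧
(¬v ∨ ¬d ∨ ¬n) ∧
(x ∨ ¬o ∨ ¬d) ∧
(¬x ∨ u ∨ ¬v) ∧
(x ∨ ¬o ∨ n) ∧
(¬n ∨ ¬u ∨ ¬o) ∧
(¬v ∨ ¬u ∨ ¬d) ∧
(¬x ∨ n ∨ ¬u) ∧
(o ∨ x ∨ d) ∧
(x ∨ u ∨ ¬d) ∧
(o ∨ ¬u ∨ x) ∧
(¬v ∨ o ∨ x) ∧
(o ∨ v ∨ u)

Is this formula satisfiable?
Yes

Yes, the formula is satisfiable.

One satisfying assignment is: x=True, u=True, d=True, o=False, v=False, n=True

Verification: With this assignment, all 24 clauses evaluate to true.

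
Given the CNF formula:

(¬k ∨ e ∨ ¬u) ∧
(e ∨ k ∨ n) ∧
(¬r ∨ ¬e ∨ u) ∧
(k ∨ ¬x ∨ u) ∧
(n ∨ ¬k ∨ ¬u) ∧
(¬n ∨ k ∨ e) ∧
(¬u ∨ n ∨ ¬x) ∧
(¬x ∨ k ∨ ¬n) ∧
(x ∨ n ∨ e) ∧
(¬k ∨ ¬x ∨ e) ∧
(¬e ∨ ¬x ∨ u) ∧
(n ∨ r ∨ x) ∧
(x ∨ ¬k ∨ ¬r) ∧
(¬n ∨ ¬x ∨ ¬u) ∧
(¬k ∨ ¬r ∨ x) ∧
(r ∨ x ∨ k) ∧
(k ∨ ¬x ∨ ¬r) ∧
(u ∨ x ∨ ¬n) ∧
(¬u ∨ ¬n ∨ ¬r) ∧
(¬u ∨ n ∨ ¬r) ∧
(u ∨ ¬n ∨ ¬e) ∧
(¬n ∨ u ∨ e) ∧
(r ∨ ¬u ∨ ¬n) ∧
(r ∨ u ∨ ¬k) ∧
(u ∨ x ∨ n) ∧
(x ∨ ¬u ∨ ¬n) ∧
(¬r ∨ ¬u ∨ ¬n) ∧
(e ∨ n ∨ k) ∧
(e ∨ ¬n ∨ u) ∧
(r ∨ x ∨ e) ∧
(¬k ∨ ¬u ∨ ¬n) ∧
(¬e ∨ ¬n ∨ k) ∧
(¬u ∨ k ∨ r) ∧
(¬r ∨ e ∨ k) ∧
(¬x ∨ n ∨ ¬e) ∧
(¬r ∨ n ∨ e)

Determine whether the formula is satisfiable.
No

No, the formula is not satisfiable.

No assignment of truth values to the variables can make all 36 clauses true simultaneously.

The formula is UNSAT (unsatisfiable).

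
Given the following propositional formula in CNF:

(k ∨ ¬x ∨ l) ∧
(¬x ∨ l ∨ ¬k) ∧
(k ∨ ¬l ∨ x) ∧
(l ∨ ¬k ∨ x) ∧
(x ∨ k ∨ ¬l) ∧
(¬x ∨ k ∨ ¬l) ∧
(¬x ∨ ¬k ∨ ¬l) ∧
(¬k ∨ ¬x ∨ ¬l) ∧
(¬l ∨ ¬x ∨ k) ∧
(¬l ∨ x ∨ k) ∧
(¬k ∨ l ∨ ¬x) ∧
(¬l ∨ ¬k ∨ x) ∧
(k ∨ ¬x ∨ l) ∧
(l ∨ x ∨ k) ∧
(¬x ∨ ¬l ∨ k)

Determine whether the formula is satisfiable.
No

No, the formula is not satisfiable.

No assignment of truth values to the variables can make all 15 clauses true simultaneously.

The formula is UNSAT (unsatisfiable).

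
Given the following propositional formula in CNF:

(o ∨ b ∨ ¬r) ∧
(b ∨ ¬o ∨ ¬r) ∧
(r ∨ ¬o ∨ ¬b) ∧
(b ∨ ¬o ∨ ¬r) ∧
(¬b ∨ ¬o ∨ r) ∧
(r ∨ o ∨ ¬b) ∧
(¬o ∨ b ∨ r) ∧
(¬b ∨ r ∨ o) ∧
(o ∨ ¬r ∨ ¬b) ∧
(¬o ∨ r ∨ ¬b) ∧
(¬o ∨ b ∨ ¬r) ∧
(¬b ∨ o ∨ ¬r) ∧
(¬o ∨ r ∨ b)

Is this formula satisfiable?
Yes

Yes, the formula is satisfiable.

One satisfying assignment is: r=False, b=False, o=False

Verification: With this assignment, all 13 clauses evaluate to true.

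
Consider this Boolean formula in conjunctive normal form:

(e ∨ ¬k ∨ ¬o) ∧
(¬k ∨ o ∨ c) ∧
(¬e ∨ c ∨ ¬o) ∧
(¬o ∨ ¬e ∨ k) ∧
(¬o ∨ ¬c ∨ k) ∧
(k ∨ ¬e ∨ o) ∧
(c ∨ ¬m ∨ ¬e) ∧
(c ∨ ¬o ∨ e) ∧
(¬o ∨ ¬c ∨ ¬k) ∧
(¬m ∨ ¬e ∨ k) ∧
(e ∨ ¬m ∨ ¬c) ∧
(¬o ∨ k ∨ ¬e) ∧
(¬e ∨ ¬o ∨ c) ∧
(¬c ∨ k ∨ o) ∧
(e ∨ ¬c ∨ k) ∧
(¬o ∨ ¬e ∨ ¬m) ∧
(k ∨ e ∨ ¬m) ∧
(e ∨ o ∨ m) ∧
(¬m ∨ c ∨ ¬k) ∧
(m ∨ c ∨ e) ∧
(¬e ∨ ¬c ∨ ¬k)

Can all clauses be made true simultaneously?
No

No, the formula is not satisfiable.

No assignment of truth values to the variables can make all 21 clauses true simultaneously.

The formula is UNSAT (unsatisfiable).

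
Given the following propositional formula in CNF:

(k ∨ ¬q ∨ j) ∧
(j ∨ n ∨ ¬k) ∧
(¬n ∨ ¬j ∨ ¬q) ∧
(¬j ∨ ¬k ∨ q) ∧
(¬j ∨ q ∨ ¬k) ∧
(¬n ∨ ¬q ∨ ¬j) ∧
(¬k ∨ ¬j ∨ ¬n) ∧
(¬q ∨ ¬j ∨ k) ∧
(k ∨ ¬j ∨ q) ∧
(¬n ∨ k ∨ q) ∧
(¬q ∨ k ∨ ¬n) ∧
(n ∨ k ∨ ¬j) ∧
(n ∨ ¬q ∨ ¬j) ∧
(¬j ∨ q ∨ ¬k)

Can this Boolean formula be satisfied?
Yes

Yes, the formula is satisfiable.

One satisfying assignment is: k=False, q=False, n=False, j=False

Verification: With this assignment, all 14 clauses evaluate to true.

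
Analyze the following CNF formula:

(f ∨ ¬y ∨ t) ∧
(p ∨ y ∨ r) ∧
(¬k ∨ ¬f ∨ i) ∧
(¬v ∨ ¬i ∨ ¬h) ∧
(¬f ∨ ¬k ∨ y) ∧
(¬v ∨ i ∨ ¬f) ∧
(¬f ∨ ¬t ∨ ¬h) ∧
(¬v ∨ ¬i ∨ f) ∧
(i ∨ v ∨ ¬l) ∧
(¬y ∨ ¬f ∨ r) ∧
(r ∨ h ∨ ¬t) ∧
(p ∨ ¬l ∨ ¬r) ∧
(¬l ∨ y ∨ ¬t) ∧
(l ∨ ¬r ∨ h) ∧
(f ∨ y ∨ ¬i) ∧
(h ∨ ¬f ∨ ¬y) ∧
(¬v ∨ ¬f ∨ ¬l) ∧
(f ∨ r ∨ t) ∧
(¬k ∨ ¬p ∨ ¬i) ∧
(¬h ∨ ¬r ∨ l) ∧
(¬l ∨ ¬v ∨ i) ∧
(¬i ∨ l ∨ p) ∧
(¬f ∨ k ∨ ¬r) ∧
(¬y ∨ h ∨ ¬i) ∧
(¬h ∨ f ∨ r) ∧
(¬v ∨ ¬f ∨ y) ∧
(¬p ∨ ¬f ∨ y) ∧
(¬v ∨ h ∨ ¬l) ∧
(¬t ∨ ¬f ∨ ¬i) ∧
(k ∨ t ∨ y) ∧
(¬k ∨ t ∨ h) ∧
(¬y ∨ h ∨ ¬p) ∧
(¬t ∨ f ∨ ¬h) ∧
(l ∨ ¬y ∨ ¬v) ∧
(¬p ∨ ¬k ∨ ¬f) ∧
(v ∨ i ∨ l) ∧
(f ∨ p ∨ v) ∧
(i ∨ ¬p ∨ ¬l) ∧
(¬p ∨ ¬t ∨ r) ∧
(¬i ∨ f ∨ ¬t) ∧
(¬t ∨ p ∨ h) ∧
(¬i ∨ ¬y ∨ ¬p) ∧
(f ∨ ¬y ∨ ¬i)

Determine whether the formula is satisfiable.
No

No, the formula is not satisfiable.

No assignment of truth values to the variables can make all 43 clauses true simultaneously.

The formula is UNSAT (unsatisfiable).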